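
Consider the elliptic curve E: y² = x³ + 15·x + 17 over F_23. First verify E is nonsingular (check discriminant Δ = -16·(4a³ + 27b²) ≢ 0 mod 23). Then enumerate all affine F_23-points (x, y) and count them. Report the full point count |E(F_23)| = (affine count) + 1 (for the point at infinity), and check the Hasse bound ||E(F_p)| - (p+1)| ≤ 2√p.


Affine points = {(2, 3), (2, 20), (4, 7), (4, 16), (6, 1), (6, 22), (11, 8), (11, 15), (12, 4), (12, 19), (14, 2), (14, 21), (15, 11), (15, 12), (16, 11), (16, 12), (18, 1), (18, 22), (19, 10), (19, 13), (21, 5), (21, 18), (22, 1), (22, 22)}; affine count = 24; |E(F_23)| = 25.

Discriminant check: Δ ∝ 4a³ + 27b² = 4·15³ + 27·17² = 4·3375 + 27·289 ≡ 5 (mod 23). Nonzero ⇒ E is nonsingular.
For each x ∈ F_23, compute rhs = x³ + 15·x + 17 mod 23, then count y ∈ F_23 with y² ≡ rhs.
  x = 0: rhs = 17, matching y values: none (0 points).
  x = 1: rhs = 10, matching y values: none (0 points).
  x = 2: rhs = 9, matching y values: 3, 20 (2 points).
  x = 3: rhs = 20, matching y values: none (0 points).
  x = 4: rhs = 3, matching y values: 7, 16 (2 points).
  x = 5: rhs = 10, matching y values: none (0 points).
  x = 6: rhs = 1, matching y values: 1, 22 (2 points).
  x = 7: rhs = 5, matching y values: none (0 points).
  x = 8: rhs = 5, matching y values: none (0 points).
  x = 9: rhs = 7, matching y values: none (0 points).
  x = 10: rhs = 17, matching y values: none (0 points).
  x = 11: rhs = 18, matching y values: 8, 15 (2 points).
  x = 12: rhs = 16, matching y values: 4, 19 (2 points).
  x = 13: rhs = 17, matching y values: none (0 points).
  x = 14: rhs = 4, matching y values: 2, 21 (2 points).
  x = 15: rhs = 6, matching y values: 11, 12 (2 points).
  x = 16: rhs = 6, matching y values: 11, 12 (2 points).
  x = 17: rhs = 10, matching y values: none (0 points).
  x = 18: rhs = 1, matching y values: 1, 22 (2 points).
  x = 19: rhs = 8, matching y values: 10, 13 (2 points).
  x = 20: rhs = 14, matching y values: none (0 points).
  x = 21: rhs = 2, matching y values: 5, 18 (2 points).
  x = 22: rhs = 1, matching y values: 1, 22 (2 points).
Total affine count: 24.
Full point count |E(F_23)| = 24 + 1 = 25.
Hasse bound: |25 − (23+1)| = |1| = 1 ≤ 2√23 ≈ 9.5917 ✓.


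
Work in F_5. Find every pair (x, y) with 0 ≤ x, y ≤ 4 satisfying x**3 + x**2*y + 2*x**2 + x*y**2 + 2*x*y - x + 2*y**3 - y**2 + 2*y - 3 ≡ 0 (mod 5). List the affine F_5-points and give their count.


Affine F_5-points: {(0, 1), (1, 2), (2, 4), (3, 1), (4, 1)}; count = 5.

For each of the 25 pairs (x, y) ∈ F_5², evaluate f(x, y) mod 5. Record the zeros.
  x = 0: [0↦2, 1↦0, 2↦3, 3↦3, 4↦2]  zeros at y ∈ {1}
  x = 1: [0↦4, 1↦1, 2↦0, 3↦3, 4↦2]  zeros at y ∈ {2}
  x = 2: [0↦1, 1↦4, 2↦1, 3↦4, 4↦0]  zeros at y ∈ {4}
  x = 3: [0↦4, 1↦0, 2↦2, 3↦2, 4↦2]  zeros at y ∈ {1}
  x = 4: [0↦4, 1↦0, 2↦4, 3↦3, 4↦4]  zeros at y ∈ {1}
Collecting zeros: affine points = {(0, 1), (1, 2), (2, 4), (3, 1), (4, 1)}.
Total count |C(F_5)_aff| = 5.


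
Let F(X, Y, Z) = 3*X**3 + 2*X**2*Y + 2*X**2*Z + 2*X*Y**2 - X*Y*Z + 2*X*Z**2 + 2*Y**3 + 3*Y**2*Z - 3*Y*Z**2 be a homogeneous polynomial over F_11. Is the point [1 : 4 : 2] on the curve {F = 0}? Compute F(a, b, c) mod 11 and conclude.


F(1,4,2) ≡ 3 (mod 11); P is NOT on the curve.

Evaluate F(1, 4, 2) term-by-term (mod 11).
  3*X**3 ↦ 3·1·1·1 = 3
  2*X**2*Y ↦ 2·1·4·1 = 8
  2*X**2*Z ↦ 2·1·1·2 = 4
  2*X*Y**2 ↦ 2·1·16·1 = 32
  -X*Y*Z ↦ -1·1·4·2 = -8
  2*X*Z**2 ↦ 2·1·1·4 = 8
  2*Y**3 ↦ 2·1·64·1 = 128
  3*Y**2*Z ↦ 3·1·16·2 = 96
  -3*Y*Z**2 ↦ -3·1·4·4 = -48
Sum: F(1, 4, 2) = (3) + (8) + (4) + (32) + (-8) + (8) + (128) + (96) + (-48) = 223.
Reducing mod 11: 223 ≡ 3 (mod 11).
Since F(a, b, c) ≡ 3 ≠ 0 (mod 11), P does NOT lie on the curve.


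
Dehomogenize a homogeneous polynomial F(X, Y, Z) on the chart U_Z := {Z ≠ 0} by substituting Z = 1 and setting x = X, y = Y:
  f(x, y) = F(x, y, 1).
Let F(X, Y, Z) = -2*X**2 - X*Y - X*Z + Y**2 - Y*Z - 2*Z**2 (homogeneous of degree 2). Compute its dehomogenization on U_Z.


f(x, y) = -2*x**2 - x*y - x + y**2 - y - 2

On U_Z we set Z = 1. Each monomial c·X^i·Y^j·Z^k in F becomes c·x^i·y^j·1^k = c·x^i·y^j.
Substituting Z = 1: F(X, Y, 1) = -2*x**2 - x*y - x + y**2 - y - 2.
Note: deg(f) ≤ deg(F) = 2; strict inequality happens when F is divisible by Z (lost terms).


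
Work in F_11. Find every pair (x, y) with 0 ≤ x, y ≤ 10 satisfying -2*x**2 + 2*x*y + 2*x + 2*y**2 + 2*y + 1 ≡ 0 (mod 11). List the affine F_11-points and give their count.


Affine F_11-points: {(2, 3), (2, 5), (3, 0), (3, 7), (4, 1), (4, 5), (5, 7), (5, 9), (9, 0), (9, 1)}; count = 10.

For each of the 121 pairs (x, y) ∈ F_11², evaluate f(x, y) mod 11. Record the zeros.
  x = 0: [0↦1, 1↦5, 2↦2, 3↦3, 4↦8, 5↦6, 6↦8, 7↦3, 8↦2, 9↦5, 10↦1]  zeros at y ∈ ∅
  x = 1: [0↦1, 1↦7, 2↦6, 3↦9, 4↦5, 5↦5, 6↦9, 7↦6, 8↦7, 9↦1, 10↦10]  zeros at y ∈ ∅
  x = 2: [0↦8, 1↦5, 2↦6, 3↦0, 4↦9, 5↦0, 6↦6, 7↦5, 8↦8, 9↦4, 10↦4]  zeros at y ∈ {3, 5}
  x = 3: [0↦0, 1↦10, 2↦2, 3↦9, 4↦9, 5↦2, 6↦10, 7↦0, 8↦5, 9↦3, 10↦5]  zeros at y ∈ {0, 7}
  x = 4: [0↦10, 1↦0, 2↦5, 3↦3, 4↦5, 5↦0, 6↦10, 7↦2, 8↦9, 9↦9, 10↦2]  zeros at y ∈ {1, 5}
  x = 5: [0↦5, 1↦8, 2↦4, 3↦4, 4↦8, 5↦5, 6↦6, 7↦0, 8↦9, 9↦0, 10↦6]  zeros at y ∈ {7, 9}
  x = 6: [0↦7, 1↦1, 2↦10, 3↦1, 4↦7, 5↦6, 6↦9, 7↦5, 8↦5, 9↦9, 10↦6]  zeros at y ∈ ∅
  x = 7: [0↦5, 1↦1, 2↦1, 3↦5, 4↦2, 5↦3, 6↦8, 7↦6, 8↦8, 9↦3, 10↦2]  zeros at y ∈ ∅
  x = 8: [0↦10, 1↦8, 2↦10, 3↦5, 4↦4, 5↦7, 6↦3, 7↦3, 8↦7, 9↦4, 10↦5]  zeros at y ∈ ∅
  x = 9: [0↦0, 1↦0, 2↦4, 3↦1, 4↦2, 5↦7, 6↦5, 7↦7, 8↦2, 9↦1, 10↦4]  zeros at y ∈ {0, 1}
  x = 10: [0↦8, 1↦10, 2↦5, 3↦4, 4↦7, 5↦3, 6↦3, 7↦7, 8↦4, 9↦5, 10↦10]  zeros at y ∈ ∅
Collecting zeros: affine points = {(2, 3), (2, 5), (3, 0), (3, 7), (4, 1), (4, 5), (5, 7), (5, 9), (9, 0), (9, 1)}.
Total count |C(F_11)_aff| = 10.


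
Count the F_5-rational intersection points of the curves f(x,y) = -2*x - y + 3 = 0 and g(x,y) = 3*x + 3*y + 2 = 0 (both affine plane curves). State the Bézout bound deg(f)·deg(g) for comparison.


Common zeros: {(2, 4)}; count = 1; Bézout bound = 1.

deg(f) = 1, deg(g) = 1, so Bézout bound = 1.
Scan x ∈ F_5. For each x, list the y ∈ F_5 with f(x, y) ≡ 0 and those with g(x, y) ≡ 0 (mod 5); the common zeros in that column are the intersection.
  x = 0: f ≡ 0 at y ∈ {3}; g ≡ 0 at y ∈ {1}; common: ∅.
  x = 1: f ≡ 0 at y ∈ {1}; g ≡ 0 at y ∈ {0}; common: ∅.
  x = 2: f ≡ 0 at y ∈ {4}; g ≡ 0 at y ∈ {4}; common: {4}.
  x = 3: f ≡ 0 at y ∈ {2}; g ≡ 0 at y ∈ {3}; common: ∅.
  x = 4: f ≡ 0 at y ∈ {0}; g ≡ 0 at y ∈ {2}; common: ∅.
Collecting: common zeros = {(2, 4)}, so the count is 1.
Comparison with the Bézout bound: 1 ≤ 1 = deg(f)·deg(g), as expected for curves with no common component (the bound is attained).


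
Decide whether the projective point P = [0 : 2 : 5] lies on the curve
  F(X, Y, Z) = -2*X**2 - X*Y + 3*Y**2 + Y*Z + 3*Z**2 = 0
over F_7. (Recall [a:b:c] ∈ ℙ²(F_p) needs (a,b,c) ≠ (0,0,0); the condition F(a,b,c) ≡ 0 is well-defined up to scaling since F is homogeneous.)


F(0,2,5) ≡ 6 (mod 7); P is NOT on the curve.

Evaluate F(0, 2, 5) term-by-term (mod 7).
  -2*X**2 ↦ -2·0·1·1 = 0
  -X*Y ↦ -1·0·2·1 = 0
  3*Y**2 ↦ 3·1·4·1 = 12
  Y*Z ↦ 1·1·2·5 = 10
  3*Z**2 ↦ 3·1·1·25 = 75
Sum: F(0, 2, 5) = (0) + (0) + (12) + (10) + (75) = 97.
Reducing mod 7: 97 ≡ 6 (mod 7).
Since F(a, b, c) ≡ 6 ≠ 0 (mod 7), P does NOT lie on the curve.


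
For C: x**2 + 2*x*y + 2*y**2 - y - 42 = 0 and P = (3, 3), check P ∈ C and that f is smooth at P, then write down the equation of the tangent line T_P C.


Tangent line at P: 12*x + 17*y - 87 = 0.

Step 1: f(3, 3) = 0, so P lies on C.
Step 2: partial derivatives
  f_x(x, y) = 2*x + 2*y, f_y(x, y) = 2*x + 4*y - 1.
  f_x(P) = 12, f_y(P) = 17 (gradient nonzero, so P is smooth).
Step 3: tangent line at P: 12·(x − 3) + 17·(y − 3) = 0.
Expanding: 12*x + 17*y - 87 = 0.


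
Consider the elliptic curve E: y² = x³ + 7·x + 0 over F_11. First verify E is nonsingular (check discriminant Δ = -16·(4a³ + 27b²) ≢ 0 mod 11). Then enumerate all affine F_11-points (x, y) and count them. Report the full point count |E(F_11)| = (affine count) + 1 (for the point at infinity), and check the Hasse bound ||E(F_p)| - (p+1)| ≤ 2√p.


Affine points = {(0, 0), (2, 0), (3, 2), (3, 9), (4, 2), (4, 9), (6, 4), (6, 7), (9, 0), (10, 5), (10, 6)}; affine count = 11; |E(F_11)| = 12.

Discriminant check: Δ ∝ 4a³ + 27b² = 4·7³ + 27·0² = 4·343 + 27·0 ≡ 8 (mod 11). Nonzero ⇒ E is nonsingular.
For each x ∈ F_11, compute rhs = x³ + 7·x + 0 mod 11, then count y ∈ F_11 with y² ≡ rhs.
  x = 0: rhs = 0, matching y values: 0 (1 points).
  x = 1: rhs = 8, matching y values: none (0 points).
  x = 2: rhs = 0, matching y values: 0 (1 points).
  x = 3: rhs = 4, matching y values: 2, 9 (2 points).
  x = 4: rhs = 4, matching y values: 2, 9 (2 points).
  x = 5: rhs = 6, matching y values: none (0 points).
  x = 6: rhs = 5, matching y values: 4, 7 (2 points).
  x = 7: rhs = 7, matching y values: none (0 points).
  x = 8: rhs = 7, matching y values: none (0 points).
  x = 9: rhs = 0, matching y values: 0 (1 points).
  x = 10: rhs = 3, matching y values: 5, 6 (2 points).
Total affine count: 11.
Full point count |E(F_11)| = 11 + 1 = 12.
Hasse bound: |12 − (11+1)| = |0| = 0 ≤ 2√11 ≈ 6.6332 ✓.


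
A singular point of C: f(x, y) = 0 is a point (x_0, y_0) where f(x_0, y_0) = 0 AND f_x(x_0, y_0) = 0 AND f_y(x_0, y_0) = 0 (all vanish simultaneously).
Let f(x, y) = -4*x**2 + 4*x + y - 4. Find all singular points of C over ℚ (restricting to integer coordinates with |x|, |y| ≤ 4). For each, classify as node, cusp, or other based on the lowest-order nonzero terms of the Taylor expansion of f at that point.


No singular points in the scanned grid; C is smooth there.

Compute partial derivatives:
  f_x = 4 - 8*x.
  f_y = 1.
f_y = 1 is a nonzero constant, so f_y never vanishes: no point (x, y) can satisfy f = f_x = f_y = 0. In particular no (x, y) ∈ {−4, ..., 4}² is singular; the curve is smooth.


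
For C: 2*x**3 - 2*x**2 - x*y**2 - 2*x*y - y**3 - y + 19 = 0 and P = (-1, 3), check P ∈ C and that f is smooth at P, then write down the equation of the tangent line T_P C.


Tangent line at P: -5*x - 20*y + 55 = 0.

Step 1: f(-1, 3) = 0, so P lies on C.
Step 2: partial derivatives
  f_x(x, y) = 6*x**2 - 4*x - y**2 - 2*y, f_y(x, y) = -2*x*y - 2*x - 3*y**2 - 1.
  f_x(P) = -5, f_y(P) = -20 (gradient nonzero, so P is smooth).
Step 3: tangent line at P: -5·(x − -1) + -20·(y − 3) = 0.
Expanding: -5*x - 20*y + 55 = 0.


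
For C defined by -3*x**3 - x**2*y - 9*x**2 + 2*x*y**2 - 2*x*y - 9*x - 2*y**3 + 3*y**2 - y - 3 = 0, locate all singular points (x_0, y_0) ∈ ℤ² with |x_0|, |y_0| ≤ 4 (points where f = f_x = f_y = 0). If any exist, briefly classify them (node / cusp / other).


Singular points: {(-1, 0)}; classification: cusp.

Compute partial derivatives:
  f_x = -9*x**2 - 2*x*y - 18*x + 2*y**2 - 2*y - 9.
  f_y = -x**2 + 4*x*y - 2*x - 6*y**2 + 6*y - 1.
Scan x_0 ∈ {−4, ..., 4}. For each x_0, f_y(x_0, y) is a polynomial in y; find its integer roots y ∈ {−4, ..., 4}, then test f_x and f at those candidates.
  x = -4: f_y(-4, y) = -6*y**2 - 10*y - 9; no integer root y with |y| ≤ 4.
  x = -3: f_y(-3, y) = -6*y**2 - 6*y - 4; no integer root y with |y| ≤ 4.
  x = -2: f_y(-2, y) = -6*y**2 - 2*y - 1; no integer root y with |y| ≤ 4.
  x = -1: f_y(-1, y) = -6*y**2 + 2*y; vanishes at y ∈ {0}. (-1, 0): f_x = 0, f = 0 — SINGULAR.
  x = 0: f_y(0, y) = -6*y**2 + 6*y - 1; no integer root y with |y| ≤ 4.
  x = 1: f_y(1, y) = -6*y**2 + 10*y - 4; vanishes at y ∈ {1}. (1, 1): f_x = -38 ≠ 0.
  x = 2: f_y(2, y) = -6*y**2 + 14*y - 9; no integer root y with |y| ≤ 4.
  x = 3: f_y(3, y) = -6*y**2 + 18*y - 16; no integer root y with |y| ≤ 4.
  x = 4: f_y(4, y) = -6*y**2 + 22*y - 25; no integer root y with |y| ≤ 4.
Only singular point on the grid: (-1, 0).
Classify: substitute x = -1 + u, y = 0 + v and expand: f = -3*u**3 - u**2*v + 2*u*v**2 - 2*v**3 + v**2.
No constant or linear terms (consistent with a singular point). Quadratic part: v**2. Cubic part: -3*u**3 - u**2*v + 2*u*v**2 - 2*v**3.
The quadratic part v**2 is a perfect square, so there is a single (double) tangent line v = 0, i.e. y = 0. Restricting the cubic part to that line (v = 0) leaves -3*u**3 ≠ 0, so f is not divisible by v and the branch is v² ≈ 3*u**3 to lowest order — this is a cusp.
Classification: cusp.


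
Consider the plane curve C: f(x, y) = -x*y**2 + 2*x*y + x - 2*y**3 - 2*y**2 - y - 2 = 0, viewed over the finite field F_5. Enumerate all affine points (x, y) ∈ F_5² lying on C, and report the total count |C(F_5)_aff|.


Affine F_5-points: {(1, 1), (2, 0), (2, 4), (3, 2), (4, 3)}; count = 5.

For each of the 25 pairs (x, y) ∈ F_5², evaluate f(x, y) mod 5. Record the zeros.
  x = 0: [0↦3, 1↦3, 2↦2, 3↦3, 4↦4]  zeros at y ∈ ∅
  x = 1: [0↦4, 1↦0, 2↦3, 3↦1, 4↦2]  zeros at y ∈ {1}
  x = 2: [0↦0, 1↦2, 2↦4, 3↦4, 4↦0]  zeros at y ∈ {0, 4}
  x = 3: [0↦1, 1↦4, 2↦0, 3↦2, 4↦3]  zeros at y ∈ {2}
  x = 4: [0↦2, 1↦1, 2↦1, 3↦0, 4↦1]  zeros at y ∈ {3}
Collecting zeros: affine points = {(1, 1), (2, 0), (2, 4), (3, 2), (4, 3)}.
Total count |C(F_5)_aff| = 5.


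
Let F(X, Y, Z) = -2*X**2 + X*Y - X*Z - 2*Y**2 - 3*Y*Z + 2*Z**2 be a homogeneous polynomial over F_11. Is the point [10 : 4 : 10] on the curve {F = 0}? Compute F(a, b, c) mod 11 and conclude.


F(10,4,10) ≡ 8 (mod 11); P is NOT on the curve.

Evaluate F(10, 4, 10) term-by-term (mod 11).
  -2*X**2 ↦ -2·100·1·1 = -200
  X*Y ↦ 1·10·4·1 = 40
  -X*Z ↦ -1·10·1·10 = -100
  -2*Y**2 ↦ -2·1·16·1 = -32
  -3*Y*Z ↦ -3·1·4·10 = -120
  2*Z**2 ↦ 2·1·1·100 = 200
Sum: F(10, 4, 10) = (-200) + (40) + (-100) + (-32) + (-120) + (200) = -212.
Reducing mod 11: -212 ≡ 8 (mod 11).
Since F(a, b, c) ≡ 8 ≠ 0 (mod 11), P does NOT lie on the curve.


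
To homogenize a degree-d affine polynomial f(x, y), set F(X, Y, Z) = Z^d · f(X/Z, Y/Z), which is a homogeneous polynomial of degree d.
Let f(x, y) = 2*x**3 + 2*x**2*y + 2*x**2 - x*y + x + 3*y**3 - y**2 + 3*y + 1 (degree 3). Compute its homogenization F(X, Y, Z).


F(X, Y, Z) = 2*X**3 + 2*X**2*Y + 2*X**2*Z - X*Y*Z + X*Z**2 + 3*Y**3 - Y**2*Z + 3*Y*Z**2 + Z**3

deg(f) = 3.
Substitute x = X/Z, y = Y/Z into f, then multiply by Z^3.
  monomial 2·x^3·y^0 ↦ 2·X^3·Y^0·Z^0.
  monomial 2·x^2·y^1 ↦ 2·X^2·Y^1·Z^0.
  monomial 2·x^2·y^0 ↦ 2·X^2·Y^0·Z^1.
  monomial -1·x^1·y^1 ↦ -1·X^1·Y^1·Z^1.
  monomial 1·x^1·y^0 ↦ 1·X^1·Y^0·Z^2.
  monomial 3·x^0·y^3 ↦ 3·X^0·Y^3·Z^0.
  monomial -1·x^0·y^2 ↦ -1·X^0·Y^2·Z^1.
  monomial 3·x^0·y^1 ↦ 3·X^0·Y^1·Z^2.
  monomial 1·x^0·y^0 ↦ 1·X^0·Y^0·Z^3.
Collecting: F(X, Y, Z) = 2*X**3 + 2*X**2*Y + 2*X**2*Z - X*Y*Z + X*Z**2 + 3*Y**3 - Y**2*Z + 3*Y*Z**2 + Z**3.


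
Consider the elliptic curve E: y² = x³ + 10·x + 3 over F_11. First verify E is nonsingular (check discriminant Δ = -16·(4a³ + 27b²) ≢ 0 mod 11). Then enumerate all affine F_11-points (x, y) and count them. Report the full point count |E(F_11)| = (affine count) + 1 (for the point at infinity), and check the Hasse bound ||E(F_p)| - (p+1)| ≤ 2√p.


Affine points = {(0, 5), (0, 6), (1, 5), (1, 6), (2, 3), (2, 8), (3, 4), (3, 7), (6, 2), (6, 9), (7, 3), (7, 8), (8, 1), (8, 10), (10, 5), (10, 6)}; affine count = 16; |E(F_11)| = 17.

Discriminant check: Δ ∝ 4a³ + 27b² = 4·10³ + 27·3² = 4·1000 + 27·9 ≡ 8 (mod 11). Nonzero ⇒ E is nonsingular.
For each x ∈ F_11, compute rhs = x³ + 10·x + 3 mod 11, then count y ∈ F_11 with y² ≡ rhs.
  x = 0: rhs = 3, matching y values: 5, 6 (2 points).
  x = 1: rhs = 3, matching y values: 5, 6 (2 points).
  x = 2: rhs = 9, matching y values: 3, 8 (2 points).
  x = 3: rhs = 5, matching y values: 4, 7 (2 points).
  x = 4: rhs = 8, matching y values: none (0 points).
  x = 5: rhs = 2, matching y values: none (0 points).
  x = 6: rhs = 4, matching y values: 2, 9 (2 points).
  x = 7: rhs = 9, matching y values: 3, 8 (2 points).
  x = 8: rhs = 1, matching y values: 1, 10 (2 points).
  x = 9: rhs = 8, matching y values: none (0 points).
  x = 10: rhs = 3, matching y values: 5, 6 (2 points).
Total affine count: 16.
Full point count |E(F_11)| = 16 + 1 = 17.
Hasse bound: |17 − (11+1)| = |5| = 5 ≤ 2√11 ≈ 6.6332 ✓.


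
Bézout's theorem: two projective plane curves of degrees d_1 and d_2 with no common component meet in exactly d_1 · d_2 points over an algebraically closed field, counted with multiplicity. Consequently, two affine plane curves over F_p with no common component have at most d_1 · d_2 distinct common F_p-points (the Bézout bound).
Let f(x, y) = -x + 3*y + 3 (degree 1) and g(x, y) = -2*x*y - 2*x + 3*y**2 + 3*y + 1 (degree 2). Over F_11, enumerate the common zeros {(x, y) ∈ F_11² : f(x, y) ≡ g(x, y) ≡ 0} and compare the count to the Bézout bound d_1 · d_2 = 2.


Common zeros: ∅; count = 0; Bézout bound = 2.

deg(f) = 1, deg(g) = 2, so Bézout bound = 2.
Scan x ∈ F_11. For each x, list the y ∈ F_11 with f(x, y) ≡ 0 and those with g(x, y) ≡ 0 (mod 11); the common zeros in that column are the intersection.
  x = 0: f ≡ 0 at y ∈ {10}; g ≡ 0 at y ∈ ∅; common: ∅.
  x = 1: f ≡ 0 at y ∈ {3}; g ≡ 0 at y ∈ ∅; common: ∅.
  x = 2: f ≡ 0 at y ∈ {7}; g ≡ 0 at y ∈ {6, 9}; common: ∅.
  x = 3: f ≡ 0 at y ∈ {0}; g ≡ 0 at y ∈ {5, 7}; common: ∅.
  x = 4: f ≡ 0 at y ∈ {4}; g ≡ 0 at y ∈ ∅; common: ∅.
  x = 5: f ≡ 0 at y ∈ {8}; g ≡ 0 at y ∈ {2, 4}; common: ∅.
  x = 6: f ≡ 0 at y ∈ {1}; g ≡ 0 at y ∈ {0, 3}; common: ∅.
  x = 7: f ≡ 0 at y ∈ {5}; g ≡ 0 at y ∈ ∅; common: ∅.
  x = 8: f ≡ 0 at y ∈ {9}; g ≡ 0 at y ∈ ∅; common: ∅.
  x = 9: f ≡ 0 at y ∈ {2}; g ≡ 0 at y ∈ {8}; common: ∅.
  x = 10: f ≡ 0 at y ∈ {6}; g ≡ 0 at y ∈ {1}; common: ∅.
Collecting: common zeros = ∅, so the count is 0.
Comparison with the Bézout bound: 0 ≤ 2 = deg(f)·deg(g), as expected for curves with no common component (the affine F_11-count falls short of the bound because intersections may lie at infinity, over extension fields, or carry multiplicity).


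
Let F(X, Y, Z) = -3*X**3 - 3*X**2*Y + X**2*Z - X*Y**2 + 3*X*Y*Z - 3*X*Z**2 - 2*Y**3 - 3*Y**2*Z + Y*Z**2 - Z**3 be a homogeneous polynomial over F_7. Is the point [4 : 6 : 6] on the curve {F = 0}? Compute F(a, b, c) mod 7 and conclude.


F(4,6,6) ≡ 2 (mod 7); P is NOT on the curve.

Evaluate F(4, 6, 6) term-by-term (mod 7).
  -3*X**3 ↦ -3·64·1·1 = -192
  -3*X**2*Y ↦ -3·16·6·1 = -288
  X**2*Z ↦ 1·16·1·6 = 96
  -X*Y**2 ↦ -1·4·36·1 = -144
  3*X*Y*Z ↦ 3·4·6·6 = 432
  -3*X*Z**2 ↦ -3·4·1·36 = -432
  -2*Y**3 ↦ -2·1·216·1 = -432
  -3*Y**2*Z ↦ -3·1·36·6 = -648
  Y*Z**2 ↦ 1·1·6·36 = 216
  -Z**3 ↦ -1·1·1·216 = -216
Sum: F(4, 6, 6) = (-192) + (-288) + (96) + (-144) + (432) + (-432) + (-432) + (-648) + (216) + (-216) = -1608.
Reducing mod 7: -1608 ≡ 2 (mod 7).
Since F(a, b, c) ≡ 2 ≠ 0 (mod 7), P does NOT lie on the curve.


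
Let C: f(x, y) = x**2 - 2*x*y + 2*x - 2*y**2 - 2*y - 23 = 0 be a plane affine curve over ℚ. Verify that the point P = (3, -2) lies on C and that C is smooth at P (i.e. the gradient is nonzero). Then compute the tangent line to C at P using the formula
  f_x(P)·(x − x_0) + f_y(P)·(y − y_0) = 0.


Tangent line at P: 12*x - 36 = 0.

Step 1: f(3, -2) = 0, so P lies on C.
Step 2: partial derivatives
  f_x(x, y) = 2*x - 2*y + 2, f_y(x, y) = -2*x - 4*y - 2.
  f_x(P) = 12, f_y(P) = 0 (gradient nonzero, so P is smooth).
Step 3: tangent line at P: 12·(x − 3) + 0·(y − -2) = 0.
Expanding: 12*x - 36 = 0.


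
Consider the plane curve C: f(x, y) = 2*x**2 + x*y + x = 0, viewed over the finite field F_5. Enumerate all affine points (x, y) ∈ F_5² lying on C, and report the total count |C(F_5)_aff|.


Affine F_5-points: {(0, 0), (0, 1), (0, 2), (0, 3), (0, 4), (1, 2), (2, 0), (3, 3), (4, 1)}; count = 9.

For each of the 25 pairs (x, y) ∈ F_5², evaluate f(x, y) mod 5. Record the zeros.
  x = 0: [0↦0, 1↦0, 2↦0, 3↦0, 4↦0]  zeros at y ∈ {0, 1, 2, 3, 4}
  x = 1: [0↦3, 1↦4, 2↦0, 3↦1, 4↦2]  zeros at y ∈ {2}
  x = 2: [0↦0, 1↦2, 2↦4, 3↦1, 4↦3]  zeros at y ∈ {0}
  x = 3: [0↦1, 1↦4, 2↦2, 3↦0, 4↦3]  zeros at y ∈ {3}
  x = 4: [0↦1, 1↦0, 2↦4, 3↦3, 4↦2]  zeros at y ∈ {1}
Collecting zeros: affine points = {(0, 0), (0, 1), (0, 2), (0, 3), (0, 4), (1, 2), (2, 0), (3, 3), (4, 1)}.
Total count |C(F_5)_aff| = 9.


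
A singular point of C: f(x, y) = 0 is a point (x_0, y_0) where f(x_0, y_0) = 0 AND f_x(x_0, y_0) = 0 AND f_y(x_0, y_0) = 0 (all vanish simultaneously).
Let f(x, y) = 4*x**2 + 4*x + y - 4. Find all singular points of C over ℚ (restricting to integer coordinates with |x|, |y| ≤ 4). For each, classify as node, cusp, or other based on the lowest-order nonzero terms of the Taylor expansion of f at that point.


No singular points in the scanned grid; C is smooth there.

Compute partial derivatives:
  f_x = 8*x + 4.
  f_y = 1.
f_y = 1 is a nonzero constant, so f_y never vanishes: no point (x, y) can satisfy f = f_x = f_y = 0. In particular no (x, y) ∈ {−4, ..., 4}² is singular; the curve is smooth.


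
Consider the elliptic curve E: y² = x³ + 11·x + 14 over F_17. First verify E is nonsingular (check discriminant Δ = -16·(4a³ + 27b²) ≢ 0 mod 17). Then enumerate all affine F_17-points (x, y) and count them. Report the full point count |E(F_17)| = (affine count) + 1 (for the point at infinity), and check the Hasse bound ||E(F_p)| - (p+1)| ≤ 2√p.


Affine points = {(1, 3), (1, 14), (7, 3), (7, 14), (8, 6), (8, 11), (9, 3), (9, 14), (10, 6), (10, 11), (11, 2), (11, 15), (12, 2), (12, 15), (13, 5), (13, 12), (15, 1), (15, 16), (16, 6), (16, 11)}; affine count = 20; |E(F_17)| = 21.

Discriminant check: Δ ∝ 4a³ + 27b² = 4·11³ + 27·14² = 4·1331 + 27·196 ≡ 8 (mod 17). Nonzero ⇒ E is nonsingular.
For each x ∈ F_17, compute rhs = x³ + 11·x + 14 mod 17, then count y ∈ F_17 with y² ≡ rhs.
  x = 0: rhs = 14, matching y values: none (0 points).
  x = 1: rhs = 9, matching y values: 3, 14 (2 points).
  x = 2: rhs = 10, matching y values: none (0 points).
  x = 3: rhs = 6, matching y values: none (0 points).
  x = 4: rhs = 3, matching y values: none (0 points).
  x = 5: rhs = 7, matching y values: none (0 points).
  x = 6: rhs = 7, matching y values: none (0 points).
  x = 7: rhs = 9, matching y values: 3, 14 (2 points).
  x = 8: rhs = 2, matching y values: 6, 11 (2 points).
  x = 9: rhs = 9, matching y values: 3, 14 (2 points).
  x = 10: rhs = 2, matching y values: 6, 11 (2 points).
  x = 11: rhs = 4, matching y values: 2, 15 (2 points).
  x = 12: rhs = 4, matching y values: 2, 15 (2 points).
  x = 13: rhs = 8, matching y values: 5, 12 (2 points).
  x = 14: rhs = 5, matching y values: none (0 points).
  x = 15: rhs = 1, matching y values: 1, 16 (2 points).
  x = 16: rhs = 2, matching y values: 6, 11 (2 points).
Total affine count: 20.
Full point count |E(F_17)| = 20 + 1 = 21.
Hasse bound: |21 − (17+1)| = |3| = 3 ≤ 2√17 ≈ 8.2462 ✓.


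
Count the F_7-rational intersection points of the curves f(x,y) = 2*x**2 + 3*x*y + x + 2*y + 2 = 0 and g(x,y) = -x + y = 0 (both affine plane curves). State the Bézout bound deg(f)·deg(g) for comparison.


Common zeros: {(2, 2), (3, 3)}; count = 2; Bézout bound = 2.

deg(f) = 2, deg(g) = 1, so Bézout bound = 2.
Scan x ∈ F_7. For each x, list the y ∈ F_7 with f(x, y) ≡ 0 and those with g(x, y) ≡ 0 (mod 7); the common zeros in that column are the intersection.
  x = 0: f ≡ 0 at y ∈ {6}; g ≡ 0 at y ∈ {0}; common: ∅.
  x = 1: f ≡ 0 at y ∈ {6}; g ≡ 0 at y ∈ {1}; common: ∅.
  x = 2: f ≡ 0 at y ∈ {2}; g ≡ 0 at y ∈ {2}; common: {2}.
  x = 3: f ≡ 0 at y ∈ {3}; g ≡ 0 at y ∈ {3}; common: {3}.
  x = 4: f ≡ 0 at y ∈ ∅; g ≡ 0 at y ∈ {4}; common: ∅.
  x = 5: f ≡ 0 at y ∈ {2}; g ≡ 0 at y ∈ {5}; common: ∅.
  x = 6: f ≡ 0 at y ∈ {3}; g ≡ 0 at y ∈ {6}; common: ∅.
Collecting: common zeros = {(2, 2), (3, 3)}, so the count is 2.
Comparison with the Bézout bound: 2 ≤ 2 = deg(f)·deg(g), as expected for curves with no common component (the bound is attained).


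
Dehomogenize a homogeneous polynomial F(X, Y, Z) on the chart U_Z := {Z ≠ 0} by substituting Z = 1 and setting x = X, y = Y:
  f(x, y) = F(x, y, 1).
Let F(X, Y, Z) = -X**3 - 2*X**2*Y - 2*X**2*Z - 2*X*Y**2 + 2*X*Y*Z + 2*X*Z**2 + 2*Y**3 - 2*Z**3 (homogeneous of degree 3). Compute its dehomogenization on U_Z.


f(x, y) = -x**3 - 2*x**2*y - 2*x**2 - 2*x*y**2 + 2*x*y + 2*x + 2*y**3 - 2

On U_Z we set Z = 1. Each monomial c·X^i·Y^j·Z^k in F becomes c·x^i·y^j·1^k = c·x^i·y^j.
Substituting Z = 1: F(X, Y, 1) = -x**3 - 2*x**2*y - 2*x**2 - 2*x*y**2 + 2*x*y + 2*x + 2*y**3 - 2.
Note: deg(f) ≤ deg(F) = 3; strict inequality happens when F is divisible by Z (lost terms).


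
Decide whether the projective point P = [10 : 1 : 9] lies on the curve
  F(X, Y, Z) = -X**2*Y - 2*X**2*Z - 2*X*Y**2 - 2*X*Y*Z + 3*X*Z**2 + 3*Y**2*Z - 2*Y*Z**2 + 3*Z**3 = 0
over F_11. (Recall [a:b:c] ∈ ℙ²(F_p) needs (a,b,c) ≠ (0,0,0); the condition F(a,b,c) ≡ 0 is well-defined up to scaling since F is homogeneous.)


F(10,1,9) ≡ 6 (mod 11); P is NOT on the curve.

Evaluate F(10, 1, 9) term-by-term (mod 11).
  -X**2*Y ↦ -1·100·1·1 = -100
  -2*X**2*Z ↦ -2·100·1·9 = -1800
  -2*X*Y**2 ↦ -2·10·1·1 = -20
  -2*X*Y*Z ↦ -2·10·1·9 = -180
  3*X*Z**2 ↦ 3·10·1·81 = 2430
  3*Y**2*Z ↦ 3·1·1·9 = 27
  -2*Y*Z**2 ↦ -2·1·1·81 = -162
  3*Z**3 ↦ 3·1·1·729 = 2187
Sum: F(10, 1, 9) = (-100) + (-1800) + (-20) + (-180) + (2430) + (27) + (-162) + (2187) = 2382.
Reducing mod 11: 2382 ≡ 6 (mod 11).
Since F(a, b, c) ≡ 6 ≠ 0 (mod 11), P does NOT lie on the curve.


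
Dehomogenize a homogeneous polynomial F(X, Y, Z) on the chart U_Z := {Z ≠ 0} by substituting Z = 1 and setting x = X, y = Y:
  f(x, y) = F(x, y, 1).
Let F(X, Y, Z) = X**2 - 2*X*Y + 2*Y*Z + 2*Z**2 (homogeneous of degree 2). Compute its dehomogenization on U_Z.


f(x, y) = x**2 - 2*x*y + 2*y + 2

On U_Z we set Z = 1. Each monomial c·X^i·Y^j·Z^k in F becomes c·x^i·y^j·1^k = c·x^i·y^j.
Substituting Z = 1: F(X, Y, 1) = x**2 - 2*x*y + 2*y + 2.
Note: deg(f) ≤ deg(F) = 2; strict inequality happens when F is divisible by Z (lost terms).


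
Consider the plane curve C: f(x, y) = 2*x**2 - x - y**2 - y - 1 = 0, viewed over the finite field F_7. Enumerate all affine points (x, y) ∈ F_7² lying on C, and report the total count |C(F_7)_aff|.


Affine F_7-points: {(0, 2), (0, 4), (1, 0), (1, 6), (2, 3), (3, 0), (3, 6), (4, 2), (4, 4), (5, 1), (5, 5), (6, 1), (6, 5)}; count = 13.

For each of the 49 pairs (x, y) ∈ F_7², evaluate f(x, y) mod 7. Record the zeros.
  x = 0: [0↦6, 1↦4, 2↦0, 3↦1, 4↦0, 5↦4, 6↦6]  zeros at y ∈ {2, 4}
  x = 1: [0↦0, 1↦5, 2↦1, 3↦2, 4↦1, 5↦5, 6↦0]  zeros at y ∈ {0, 6}
  x = 2: [0↦5, 1↦3, 2↦6, 3↦0, 4↦6, 5↦3, 6↦5]  zeros at y ∈ {3}
  x = 3: [0↦0, 1↦5, 2↦1, 3↦2, 4↦1, 5↦5, 6↦0]  zeros at y ∈ {0, 6}
  x = 4: [0↦6, 1↦4, 2↦0, 3↦1, 4↦0, 5↦4, 6↦6]  zeros at y ∈ {2, 4}
  x = 5: [0↦2, 1↦0, 2↦3, 3↦4, 4↦3, 5↦0, 6↦2]  zeros at y ∈ {1, 5}
  x = 6: [0↦2, 1↦0, 2↦3, 3↦4, 4↦3, 5↦0, 6↦2]  zeros at y ∈ {1, 5}
Collecting zeros: affine points = {(0, 2), (0, 4), (1, 0), (1, 6), (2, 3), (3, 0), (3, 6), (4, 2), (4, 4), (5, 1), (5, 5), (6, 1), (6, 5)}.
Total count |C(F_7)_aff| = 13.


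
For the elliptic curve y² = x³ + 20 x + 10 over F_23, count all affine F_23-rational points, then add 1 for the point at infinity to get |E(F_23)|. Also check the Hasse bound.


Affine points = {(1, 10), (1, 13), (2, 9), (2, 14), (4, 4), (4, 19), (6, 1), (6, 22), (12, 0), (13, 11), (13, 12), (19, 2), (19, 21), (21, 10), (21, 13), (22, 9), (22, 14)}; affine count = 17; |E(F_23)| = 18.

Discriminant check: Δ ∝ 4a³ + 27b² = 4·20³ + 27·10² = 4·8000 + 27·100 ≡ 16 (mod 23). Nonzero ⇒ E is nonsingular.
For each x ∈ F_23, compute rhs = x³ + 20·x + 10 mod 23, then count y ∈ F_23 with y² ≡ rhs.
  x = 0: rhs = 10, matching y values: none (0 points).
  x = 1: rhs = 8, matching y values: 10, 13 (2 points).
  x = 2: rhs = 12, matching y values: 9, 14 (2 points).
  x = 3: rhs = 5, matching y values: none (0 points).
  x = 4: rhs = 16, matching y values: 4, 19 (2 points).
  x = 5: rhs = 5, matching y values: none (0 points).
  x = 6: rhs = 1, matching y values: 1, 22 (2 points).
  x = 7: rhs = 10, matching y values: none (0 points).
  x = 8: rhs = 15, matching y values: none (0 points).
  x = 9: rhs = 22, matching y values: none (0 points).
  x = 10: rhs = 14, matching y values: none (0 points).
  x = 11: rhs = 20, matching y values: none (0 points).
  x = 12: rhs = 0, matching y values: 0 (1 points).
  x = 13: rhs = 6, matching y values: 11, 12 (2 points).
  x = 14: rhs = 21, matching y values: none (0 points).
  x = 15: rhs = 5, matching y values: none (0 points).
  x = 16: rhs = 10, matching y values: none (0 points).
  x = 17: rhs = 19, matching y values: none (0 points).
  x = 18: rhs = 15, matching y values: none (0 points).
  x = 19: rhs = 4, matching y values: 2, 21 (2 points).
  x = 20: rhs = 15, matching y values: none (0 points).
  x = 21: rhs = 8, matching y values: 10, 13 (2 points).
  x = 22: rhs = 12, matching y values: 9, 14 (2 points).
Total affine count: 17.
Full point count |E(F_23)| = 17 + 1 = 18.
Hasse bound: |18 − (23+1)| = |-6| = 6 ≤ 2√23 ≈ 9.5917 ✓.


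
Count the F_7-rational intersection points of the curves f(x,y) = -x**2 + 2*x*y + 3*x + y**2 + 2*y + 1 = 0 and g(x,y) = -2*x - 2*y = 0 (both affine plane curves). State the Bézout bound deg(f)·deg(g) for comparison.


Common zeros: {(1, 6), (3, 4)}; count = 2; Bézout bound = 2.

deg(f) = 2, deg(g) = 1, so Bézout bound = 2.
Scan x ∈ F_7. For each x, list the y ∈ F_7 with f(x, y) ≡ 0 and those with g(x, y) ≡ 0 (mod 7); the common zeros in that column are the intersection.
  x = 0: f ≡ 0 at y ∈ {6}; g ≡ 0 at y ∈ {0}; common: ∅.
  x = 1: f ≡ 0 at y ∈ {4, 6}; g ≡ 0 at y ∈ {6}; common: {6}.
  x = 2: f ≡ 0 at y ∈ ∅; g ≡ 0 at y ∈ {5}; common: ∅.
  x = 3: f ≡ 0 at y ∈ {2, 4}; g ≡ 0 at y ∈ {4}; common: {4}.
  x = 4: f ≡ 0 at y ∈ {2}; g ≡ 0 at y ∈ {3}; common: ∅.
  x = 5: f ≡ 0 at y ∈ ∅; g ≡ 0 at y ∈ {2}; common: ∅.
  x = 6: f ≡ 0 at y ∈ ∅; g ≡ 0 at y ∈ {1}; common: ∅.
Collecting: common zeros = {(1, 6), (3, 4)}, so the count is 2.
Comparison with the Bézout bound: 2 ≤ 2 = deg(f)·deg(g), as expected for curves with no common component (the bound is attained).


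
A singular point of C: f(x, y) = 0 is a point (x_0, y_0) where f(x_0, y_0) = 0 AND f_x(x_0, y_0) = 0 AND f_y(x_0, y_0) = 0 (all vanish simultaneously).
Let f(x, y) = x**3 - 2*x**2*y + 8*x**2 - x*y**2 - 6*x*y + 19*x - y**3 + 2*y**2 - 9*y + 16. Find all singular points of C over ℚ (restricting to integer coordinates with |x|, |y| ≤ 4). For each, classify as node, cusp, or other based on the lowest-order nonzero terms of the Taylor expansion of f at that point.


Singular points: {(-2, 1)}; classification: cusp.

Compute partial derivatives:
  f_x = 3*x**2 - 4*x*y + 16*x - y**2 - 6*y + 19.
  f_y = -2*x**2 - 2*x*y - 6*x - 3*y**2 + 4*y - 9.
Scan x_0 ∈ {−4, ..., 4}. For each x_0, f_y(x_0, y) is a polynomial in y; find its integer roots y ∈ {−4, ..., 4}, then test f_x and f at those candidates.
  x = -4: f_y(-4, y) = -3*y**2 + 12*y - 17; no integer root y with |y| ≤ 4.
  x = -3: f_y(-3, y) = -3*y**2 + 10*y - 9; no integer root y with |y| ≤ 4.
  x = -2: f_y(-2, y) = -3*y**2 + 8*y - 5; vanishes at y ∈ {1}. (-2, 1): f_x = 0, f = 0 — SINGULAR.
  x = -1: f_y(-1, y) = -3*y**2 + 6*y - 5; no integer root y with |y| ≤ 4.
  x = 0: f_y(0, y) = -3*y**2 + 4*y - 9; no integer root y with |y| ≤ 4.
  x = 1: f_y(1, y) = -3*y**2 + 2*y - 17; no integer root y with |y| ≤ 4.
  x = 2: f_y(2, y) = -3*y**2 - 29; no integer root y with |y| ≤ 4.
  x = 3: f_y(3, y) = -3*y**2 - 2*y - 45; no integer root y with |y| ≤ 4.
  x = 4: f_y(4, y) = -3*y**2 - 4*y - 65; no integer root y with |y| ≤ 4.
Only singular point on the grid: (-2, 1).
Classify: substitute x = -2 + u, y = 1 + v and expand: f = u**3 - 2*u**2*v - u*v**2 - v**3 + v**2.
No constant or linear terms (consistent with a singular point). Quadratic part: v**2. Cubic part: u**3 - 2*u**2*v - u*v**2 - v**3.
The quadratic part v**2 is a perfect square, so there is a single (double) tangent line v = 0, i.e. y = 1. Restricting the cubic part to that line (v = 0) leaves u**3 ≠ 0, so f is not divisible by v and the branch is v² ≈ -u**3 to lowest order — this is a cusp.
Classification: cusp.


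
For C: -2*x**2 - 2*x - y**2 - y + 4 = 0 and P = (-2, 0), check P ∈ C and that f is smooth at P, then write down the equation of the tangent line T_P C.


Tangent line at P: 6*x - y + 12 = 0.

Step 1: f(-2, 0) = 0, so P lies on C.
Step 2: partial derivatives
  f_x(x, y) = -4*x - 2, f_y(x, y) = -2*y - 1.
  f_x(P) = 6, f_y(P) = -1 (gradient nonzero, so P is smooth).
Step 3: tangent line at P: 6·(x − -2) + -1·(y − 0) = 0.
Expanding: 6*x - y + 12 = 0.


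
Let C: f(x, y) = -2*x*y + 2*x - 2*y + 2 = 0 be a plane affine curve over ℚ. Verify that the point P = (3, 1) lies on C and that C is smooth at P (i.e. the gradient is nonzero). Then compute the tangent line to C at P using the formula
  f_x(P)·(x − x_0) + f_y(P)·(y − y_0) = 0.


Tangent line at P: 8 - 8*y = 0.

Step 1: f(3, 1) = 0, so P lies on C.
Step 2: partial derivatives
  f_x(x, y) = 2 - 2*y, f_y(x, y) = -2*x - 2.
  f_x(P) = 0, f_y(P) = -8 (gradient nonzero, so P is smooth).
Step 3: tangent line at P: 0·(x − 3) + -8·(y − 1) = 0.
Expanding: 8 - 8*y = 0.


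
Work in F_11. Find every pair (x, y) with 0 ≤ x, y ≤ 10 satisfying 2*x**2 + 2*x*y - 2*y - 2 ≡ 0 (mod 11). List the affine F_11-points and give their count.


Affine F_11-points: {(0, 10), (1, 0), (1, 1), (1, 2), (1, 3), (1, 4), (1, 5), (1, 6), (1, 7), (1, 8), (1, 9), (1, 10), (2, 8), (3, 7), (4, 6), (5, 5), (6, 4), (7, 3), (8, 2), (9, 1), (10, 0)}; count = 21.

For each of the 121 pairs (x, y) ∈ F_11², evaluate f(x, y) mod 11. Record the zeros.
  x = 0: [0↦9, 1↦7, 2↦5, 3↦3, 4↦1, 5↦10, 6↦8, 7↦6, 8↦4, 9↦2, 10↦0]  zeros at y ∈ {10}
  x = 1: [0↦0, 1↦0, 2↦0, 3↦0, 4↦0, 5↦0, 6↦0, 7↦0, 8↦0, 9↦0, 10↦0]  zeros at y ∈ {0, 1, 2, 3, 4, 5, 6, 7, 8, 9, 10}
  x = 2: [0↦6, 1↦8, 2↦10, 3↦1, 4↦3, 5↦5, 6↦7, 7↦9, 8↦0, 9↦2, 10↦4]  zeros at y ∈ {8}
  x = 3: [0↦5, 1↦9, 2↦2, 3↦6, 4↦10, 5↦3, 6↦7, 7↦0, 8↦4, 9↦8, 10↦1]  zeros at y ∈ {7}
  x = 4: [0↦8, 1↦3, 2↦9, 3↦4, 4↦10, 5↦5, 6↦0, 7↦6, 8↦1, 9↦7, 10↦2]  zeros at y ∈ {6}
  x = 5: [0↦4, 1↦1, 2↦9, 3↦6, 4↦3, 5↦0, 6↦8, 7↦5, 8↦2, 9↦10, 10↦7]  zeros at y ∈ {5}
  x = 6: [0↦4, 1↦3, 2↦2, 3↦1, 4↦0, 5↦10, 6↦9, 7↦8, 8↦7, 9↦6, 10↦5]  zeros at y ∈ {4}
  x = 7: [0↦8, 1↦9, 2↦10, 3↦0, 4↦1, 5↦2, 6↦3, 7↦4, 8↦5, 9↦6, 10↦7]  zeros at y ∈ {3}
  x = 8: [0↦5, 1↦8, 2↦0, 3↦3, 4↦6, 5↦9, 6↦1, 7↦4, 8↦7, 9↦10, 10↦2]  zeros at y ∈ {2}
  x = 9: [0↦6, 1↦0, 2↦5, 3↦10, 4↦4, 5↦9, 6↦3, 7↦8, 8↦2, 9↦7, 10↦1]  zeros at y ∈ {1}
  x = 10: [0↦0, 1↦7, 2↦3, 3↦10, 4↦6, 5↦2, 6↦9, 7↦5, 8↦1, 9↦8, 10↦4]  zeros at y ∈ {0}
Collecting zeros: affine points = {(0, 10), (1, 0), (1, 1), (1, 2), (1, 3), (1, 4), (1, 5), (1, 6), (1, 7), (1, 8), (1, 9), (1, 10), (2, 8), (3, 7), (4, 6), (5, 5), (6, 4), (7, 3), (8, 2), (9, 1), (10, 0)}.
Total count |C(F_11)_aff| = 21.


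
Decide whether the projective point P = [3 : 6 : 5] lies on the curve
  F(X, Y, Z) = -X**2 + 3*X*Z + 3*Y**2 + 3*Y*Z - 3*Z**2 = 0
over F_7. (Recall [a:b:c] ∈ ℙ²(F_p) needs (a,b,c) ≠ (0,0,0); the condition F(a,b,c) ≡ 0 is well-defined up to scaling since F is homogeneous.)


F(3,6,5) ≡ 5 (mod 7); P is NOT on the curve.

Evaluate F(3, 6, 5) term-by-term (mod 7).
  -X**2 ↦ -1·9·1·1 = -9
  3*X*Z ↦ 3·3·1·5 = 45
  3*Y**2 ↦ 3·1·36·1 = 108
  3*Y*Z ↦ 3·1·6·5 = 90
  -3*Z**2 ↦ -3·1·1·25 = -75
Sum: F(3, 6, 5) = (-9) + (45) + (108) + (90) + (-75) = 159.
Reducing mod 7: 159 ≡ 5 (mod 7).
Since F(a, b, c) ≡ 5 ≠ 0 (mod 7), P does NOT lie on the curve.


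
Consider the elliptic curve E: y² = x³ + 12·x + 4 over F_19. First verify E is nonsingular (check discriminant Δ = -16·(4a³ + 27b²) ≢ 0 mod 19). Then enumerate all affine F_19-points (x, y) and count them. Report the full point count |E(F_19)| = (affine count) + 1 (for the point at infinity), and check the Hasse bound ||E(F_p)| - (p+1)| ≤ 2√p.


Affine points = {(0, 2), (0, 17), (1, 6), (1, 13), (2, 6), (2, 13), (6, 8), (6, 11), (8, 2), (8, 17), (9, 9), (9, 10), (11, 2), (11, 17), (13, 1), (13, 18), (14, 3), (14, 16), (15, 5), (15, 14), (16, 6), (16, 13)}; affine count = 22; |E(F_19)| = 23.

Discriminant check: Δ ∝ 4a³ + 27b² = 4·12³ + 27·4² = 4·1728 + 27·16 ≡ 10 (mod 19). Nonzero ⇒ E is nonsingular.
For each x ∈ F_19, compute rhs = x³ + 12·x + 4 mod 19, then count y ∈ F_19 with y² ≡ rhs.
  x = 0: rhs = 4, matching y values: 2, 17 (2 points).
  x = 1: rhs = 17, matching y values: 6, 13 (2 points).
  x = 2: rhs = 17, matching y values: 6, 13 (2 points).
  x = 3: rhs = 10, matching y values: none (0 points).
  x = 4: rhs = 2, matching y values: none (0 points).
  x = 5: rhs = 18, matching y values: none (0 points).
  x = 6: rhs = 7, matching y values: 8, 11 (2 points).
  x = 7: rhs = 13, matching y values: none (0 points).
  x = 8: rhs = 4, matching y values: 2, 17 (2 points).
  x = 9: rhs = 5, matching y values: 9, 10 (2 points).
  x = 10: rhs = 3, matching y values: none (0 points).
  x = 11: rhs = 4, matching y values: 2, 17 (2 points).
  x = 12: rhs = 14, matching y values: none (0 points).
  x = 13: rhs = 1, matching y values: 1, 18 (2 points).
  x = 14: rhs = 9, matching y values: 3, 16 (2 points).
  x = 15: rhs = 6, matching y values: 5, 14 (2 points).
  x = 16: rhs = 17, matching y values: 6, 13 (2 points).
  x = 17: rhs = 10, matching y values: none (0 points).
  x = 18: rhs = 10, matching y values: none (0 points).
Total affine count: 22.
Full point count |E(F_19)| = 22 + 1 = 23.
Hasse bound: |23 − (19+1)| = |3| = 3 ≤ 2√19 ≈ 8.7178 ✓.


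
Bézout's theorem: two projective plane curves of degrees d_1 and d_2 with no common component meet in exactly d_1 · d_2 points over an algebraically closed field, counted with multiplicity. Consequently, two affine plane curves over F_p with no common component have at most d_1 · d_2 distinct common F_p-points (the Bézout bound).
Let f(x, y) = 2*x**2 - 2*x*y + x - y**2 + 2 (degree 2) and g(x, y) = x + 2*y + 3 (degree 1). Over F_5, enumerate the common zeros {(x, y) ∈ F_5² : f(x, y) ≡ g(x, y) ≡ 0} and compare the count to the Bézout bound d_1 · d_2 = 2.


Common zeros: {(1, 3), (4, 4)}; count = 2; Bézout bound = 2.

deg(f) = 2, deg(g) = 1, so Bézout bound = 2.
Scan x ∈ F_5. For each x, list the y ∈ F_5 with f(x, y) ≡ 0 and those with g(x, y) ≡ 0 (mod 5); the common zeros in that column are the intersection.
  x = 0: f ≡ 0 at y ∈ ∅; g ≡ 0 at y ∈ {1}; common: ∅.
  x = 1: f ≡ 0 at y ∈ {0, 3}; g ≡ 0 at y ∈ {3}; common: {3}.
  x = 2: f ≡ 0 at y ∈ {2, 4}; g ≡ 0 at y ∈ {0}; common: ∅.
  x = 3: f ≡ 0 at y ∈ ∅; g ≡ 0 at y ∈ {2}; common: ∅.
  x = 4: f ≡ 0 at y ∈ {3, 4}; g ≡ 0 at y ∈ {4}; common: {4}.
Collecting: common zeros = {(1, 3), (4, 4)}, so the count is 2.
Comparison with the Bézout bound: 2 ≤ 2 = deg(f)·deg(g), as expected for curves with no common component (the bound is attained).
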